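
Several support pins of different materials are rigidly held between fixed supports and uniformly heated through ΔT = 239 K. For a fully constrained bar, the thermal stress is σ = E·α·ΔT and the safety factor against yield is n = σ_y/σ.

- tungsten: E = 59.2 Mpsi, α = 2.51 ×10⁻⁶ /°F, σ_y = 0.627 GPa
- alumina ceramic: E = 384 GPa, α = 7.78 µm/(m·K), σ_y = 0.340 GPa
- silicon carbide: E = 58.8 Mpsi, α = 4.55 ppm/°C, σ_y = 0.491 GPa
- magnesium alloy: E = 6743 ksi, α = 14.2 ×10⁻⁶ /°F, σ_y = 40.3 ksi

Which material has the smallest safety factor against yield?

alumina ceramic

Per material, after unit conversion:
  tungsten: E = 408.2, α = 4.52, σ_y = 627.0 → σ = 441 MPa, n = 1.42
  alumina ceramic: E = 384.0, α = 7.78, σ_y = 340.0 → σ = 714 MPa, n = 0.476
  silicon carbide: E = 405.4, α = 4.55, σ_y = 491.0 → σ = 441 MPa, n = 1.11
  magnesium alloy: E = 46.49, α = 25.6, σ_y = 277.9 → σ = 284 MPa, n = 0.978
Alumina ceramic has the lowest safety factor, n = 0.476.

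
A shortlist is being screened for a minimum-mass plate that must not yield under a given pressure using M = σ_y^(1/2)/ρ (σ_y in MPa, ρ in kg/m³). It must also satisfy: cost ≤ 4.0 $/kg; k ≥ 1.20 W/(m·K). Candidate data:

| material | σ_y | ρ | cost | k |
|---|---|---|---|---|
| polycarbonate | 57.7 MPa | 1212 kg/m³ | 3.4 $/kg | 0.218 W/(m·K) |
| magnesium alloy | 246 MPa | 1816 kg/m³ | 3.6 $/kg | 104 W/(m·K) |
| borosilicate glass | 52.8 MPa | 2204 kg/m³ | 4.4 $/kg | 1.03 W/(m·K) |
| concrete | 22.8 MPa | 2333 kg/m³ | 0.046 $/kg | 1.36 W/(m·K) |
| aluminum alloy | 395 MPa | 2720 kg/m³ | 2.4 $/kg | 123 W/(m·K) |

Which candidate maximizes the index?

magnesium alloy

Screen on constraints: cost ≤ 4.0 $/kg; k ≥ 1.20 W/(m·K). Survivors: magnesium alloy, concrete, aluminum alloy.
Evaluate M for each candidate:
  magnesium alloy: M = 8.64×10⁻³
  aluminum alloy: M = 7.31×10⁻³
  concrete: M = 2.05×10⁻³
Highest index: magnesium alloy.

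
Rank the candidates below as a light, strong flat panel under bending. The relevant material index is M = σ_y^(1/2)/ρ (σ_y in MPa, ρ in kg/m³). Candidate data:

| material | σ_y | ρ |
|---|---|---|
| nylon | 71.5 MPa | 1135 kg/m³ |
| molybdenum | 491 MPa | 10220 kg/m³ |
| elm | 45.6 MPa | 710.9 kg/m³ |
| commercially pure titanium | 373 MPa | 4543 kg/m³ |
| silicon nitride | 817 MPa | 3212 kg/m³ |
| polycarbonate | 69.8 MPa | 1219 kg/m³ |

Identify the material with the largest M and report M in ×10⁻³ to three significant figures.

Computing M directly (units already consistent):
  elm: M = 9.50×10⁻³
  silicon nitride: M = 8.90×10⁻³
  nylon: M = 7.45×10⁻³
  polycarbonate: M = 6.85×10⁻³
  commercially pure titanium: M = 4.25×10⁻³
  molybdenum: M = 2.17×10⁻³
Highest index: elm.

elm, M = 9.50×10⁻³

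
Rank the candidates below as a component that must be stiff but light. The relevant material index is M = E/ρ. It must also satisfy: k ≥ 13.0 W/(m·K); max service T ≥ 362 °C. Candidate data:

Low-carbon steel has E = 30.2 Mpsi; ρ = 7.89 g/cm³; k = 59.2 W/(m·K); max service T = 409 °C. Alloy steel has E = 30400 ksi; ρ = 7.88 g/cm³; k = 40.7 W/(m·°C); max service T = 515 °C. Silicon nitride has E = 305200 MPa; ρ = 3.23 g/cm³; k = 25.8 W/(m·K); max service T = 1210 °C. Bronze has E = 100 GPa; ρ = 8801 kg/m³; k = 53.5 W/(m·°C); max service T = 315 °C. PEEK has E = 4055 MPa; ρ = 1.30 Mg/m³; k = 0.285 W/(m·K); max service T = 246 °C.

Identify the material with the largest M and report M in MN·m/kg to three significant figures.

Screen on constraints: k ≥ 13.0 W/(m·K); max service T ≥ 362 °C. Survivors: low-carbon steel, alloy steel, silicon nitride.
Putting every candidate on a common basis:
  low-carbon steel: E = 208.2 GPa, ρ = 7890 kg/m³
  alloy steel: E = 209.6 GPa, ρ = 7880 kg/m³
  silicon nitride: E = 305.2 GPa, ρ = 3230 kg/m³
  silicon nitride: M = 94.5 MN·m/kg
  alloy steel: M = 26.6 MN·m/kg
  low-carbon steel: M = 26.4 MN·m/kg
The maximum is for silicon nitride.

silicon nitride, M = 94.5 MN·m/kg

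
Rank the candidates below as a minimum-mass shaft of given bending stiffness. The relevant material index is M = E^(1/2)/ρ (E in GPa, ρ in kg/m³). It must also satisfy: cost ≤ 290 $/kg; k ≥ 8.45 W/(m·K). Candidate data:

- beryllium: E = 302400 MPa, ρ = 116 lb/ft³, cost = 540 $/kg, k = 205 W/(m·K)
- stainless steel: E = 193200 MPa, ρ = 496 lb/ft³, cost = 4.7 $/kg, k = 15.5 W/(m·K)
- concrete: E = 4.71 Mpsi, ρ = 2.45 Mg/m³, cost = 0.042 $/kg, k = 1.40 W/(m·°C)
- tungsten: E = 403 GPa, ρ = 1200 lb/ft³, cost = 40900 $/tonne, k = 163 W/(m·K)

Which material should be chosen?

Screen on constraints: cost ≤ 290 $/kg; k ≥ 8.45 W/(m·K). Survivors: stainless steel, tungsten.
Convert each candidate to consistent units, then evaluate M:
  stainless steel: E = 193.2 GPa, ρ = 7945 kg/m³
  tungsten: E = 403.0 GPa, ρ = 19220 kg/m³
  stainless steel: M = 1.75×10⁻³
  tungsten: M = 1.04×10⁻³
Stainless steel ranks first.

stainless steel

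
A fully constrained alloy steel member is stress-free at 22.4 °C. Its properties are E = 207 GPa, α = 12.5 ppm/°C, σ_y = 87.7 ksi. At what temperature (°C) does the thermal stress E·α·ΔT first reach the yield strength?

256 °C

σ_y = 87.7 ksi = 604.7 MPa.
E·α·ΔT = 604.7 MPa ⇒ ΔT = 604.7 / (207.0×10³ × 12.5×10⁻⁶) = 233.7 K.
T = 22.4 + 233.7 = 256.1 °C.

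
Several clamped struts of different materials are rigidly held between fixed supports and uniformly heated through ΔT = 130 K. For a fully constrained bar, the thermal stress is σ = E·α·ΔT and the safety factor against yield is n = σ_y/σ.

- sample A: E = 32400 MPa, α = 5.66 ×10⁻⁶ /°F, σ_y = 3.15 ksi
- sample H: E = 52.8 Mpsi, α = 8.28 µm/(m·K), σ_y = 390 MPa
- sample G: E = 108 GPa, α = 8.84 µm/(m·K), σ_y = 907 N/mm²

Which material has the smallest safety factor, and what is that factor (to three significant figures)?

Converting E to GPa, α to ×10⁻⁶/K, σ_y to MPa, then σ and n for each:
  sample A: E = 32.40, α = 10.2, σ_y = 21.72 → σ = 42.9 MPa, n = 0.506
  sample H: E = 364.0, α = 8.28, σ_y = 390.0 → σ = 392 MPa, n = 0.995
  sample G: E = 108.0, α = 8.84, σ_y = 907.0 → σ = 124 MPa, n = 7.31
Sample A has the lowest safety factor, n = 0.506.

sample A, n = 0.506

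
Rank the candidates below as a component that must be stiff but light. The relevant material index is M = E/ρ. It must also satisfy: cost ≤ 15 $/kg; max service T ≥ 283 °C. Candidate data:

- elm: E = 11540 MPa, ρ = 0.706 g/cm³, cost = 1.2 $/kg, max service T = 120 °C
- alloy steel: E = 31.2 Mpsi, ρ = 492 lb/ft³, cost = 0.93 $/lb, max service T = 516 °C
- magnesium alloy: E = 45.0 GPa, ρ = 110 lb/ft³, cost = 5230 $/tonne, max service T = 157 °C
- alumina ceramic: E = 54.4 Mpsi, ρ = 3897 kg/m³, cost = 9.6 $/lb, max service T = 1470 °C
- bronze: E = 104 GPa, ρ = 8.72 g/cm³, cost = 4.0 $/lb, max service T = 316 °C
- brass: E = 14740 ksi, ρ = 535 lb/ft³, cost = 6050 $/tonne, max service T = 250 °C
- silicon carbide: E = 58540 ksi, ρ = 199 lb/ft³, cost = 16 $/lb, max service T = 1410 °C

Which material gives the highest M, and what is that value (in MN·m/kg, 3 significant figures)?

alloy steel, M = 27.3 MN·m/kg

Screen on constraints: cost ≤ 15 $/kg; max service T ≥ 283 °C. Survivors: alloy steel, bronze.
Convert each candidate to consistent units, then evaluate M:
  alloy steel: E = 215.1 GPa, ρ = 7881 kg/m³
  bronze: E = 104.0 GPa, ρ = 8720 kg/m³
  alloy steel: M = 27.3 MN·m/kg
  bronze: M = 11.9 MN·m/kg
Alloy steel ranks first.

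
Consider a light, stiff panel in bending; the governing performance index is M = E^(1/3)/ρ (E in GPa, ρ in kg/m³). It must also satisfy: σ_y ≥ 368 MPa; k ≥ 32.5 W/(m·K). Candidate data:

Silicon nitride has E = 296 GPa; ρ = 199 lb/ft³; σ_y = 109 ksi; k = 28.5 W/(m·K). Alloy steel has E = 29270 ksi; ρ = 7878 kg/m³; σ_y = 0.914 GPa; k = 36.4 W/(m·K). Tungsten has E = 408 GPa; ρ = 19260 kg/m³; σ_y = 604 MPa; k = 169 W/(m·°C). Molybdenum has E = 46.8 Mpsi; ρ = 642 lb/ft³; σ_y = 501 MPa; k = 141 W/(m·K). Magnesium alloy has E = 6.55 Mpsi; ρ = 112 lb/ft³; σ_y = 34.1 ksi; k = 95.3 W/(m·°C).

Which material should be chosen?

Screen on constraints: σ_y ≥ 368 MPa; k ≥ 32.5 W/(m·K). Survivors: alloy steel, tungsten, molybdenum.
Normalizing units and computing the index:
  alloy steel: E = 201.8 GPa, ρ = 7878 kg/m³
  tungsten: E = 408.0 GPa, ρ = 19260 kg/m³
  molybdenum: E = 322.7 GPa, ρ = 10280 kg/m³
  alloy steel: M = 0.745×10⁻³
  molybdenum: M = 0.667×10⁻³
  tungsten: M = 0.385×10⁻³
Highest index: alloy steel.

alloy steel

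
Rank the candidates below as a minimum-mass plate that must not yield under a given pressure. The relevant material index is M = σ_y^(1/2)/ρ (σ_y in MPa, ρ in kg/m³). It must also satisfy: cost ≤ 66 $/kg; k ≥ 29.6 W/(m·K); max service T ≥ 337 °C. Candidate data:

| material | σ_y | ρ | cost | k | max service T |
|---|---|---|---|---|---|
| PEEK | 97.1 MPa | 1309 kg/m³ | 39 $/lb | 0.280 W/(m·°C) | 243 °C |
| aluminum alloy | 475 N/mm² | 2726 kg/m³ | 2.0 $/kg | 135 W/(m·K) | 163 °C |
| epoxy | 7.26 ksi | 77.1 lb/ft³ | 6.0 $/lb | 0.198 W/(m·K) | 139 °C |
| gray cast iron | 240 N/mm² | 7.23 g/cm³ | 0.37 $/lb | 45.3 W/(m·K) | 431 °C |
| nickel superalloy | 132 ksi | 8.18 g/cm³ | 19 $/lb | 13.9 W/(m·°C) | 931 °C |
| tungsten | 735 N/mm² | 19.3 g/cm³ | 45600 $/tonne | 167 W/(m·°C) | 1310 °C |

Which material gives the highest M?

Screen on constraints: cost ≤ 66 $/kg; k ≥ 29.6 W/(m·K); max service T ≥ 337 °C. Survivors: gray cast iron, tungsten.
Normalizing units and computing the index:
  gray cast iron: σ_y = 240.0 MPa, ρ = 7230 kg/m³
  tungsten: σ_y = 735.0 MPa, ρ = 19300 kg/m³
  gray cast iron: M = 2.14×10⁻³
  tungsten: M = 1.40×10⁻³
The maximum is for gray cast iron.

gray cast iron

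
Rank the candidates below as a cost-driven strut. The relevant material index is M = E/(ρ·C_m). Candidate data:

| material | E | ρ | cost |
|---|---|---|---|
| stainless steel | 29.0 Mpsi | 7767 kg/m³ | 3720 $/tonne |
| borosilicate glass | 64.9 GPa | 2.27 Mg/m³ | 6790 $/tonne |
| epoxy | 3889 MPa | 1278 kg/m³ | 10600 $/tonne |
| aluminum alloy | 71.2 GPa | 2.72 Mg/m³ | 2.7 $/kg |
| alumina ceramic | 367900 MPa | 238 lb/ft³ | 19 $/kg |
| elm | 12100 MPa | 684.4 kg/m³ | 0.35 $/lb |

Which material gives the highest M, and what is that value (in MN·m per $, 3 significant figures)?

elm, M = 22.9 MN·m per $

Convert each candidate to consistent units, then evaluate M:
  stainless steel: E = 199.9 GPa, ρ = 7767 kg/m³, cost = 3.720 $/kg
  borosilicate glass: E = 64.90 GPa, ρ = 2270 kg/m³, cost = 6.790 $/kg
  epoxy: E = 3.889 GPa, ρ = 1278 kg/m³, cost = 10.60 $/kg
  aluminum alloy: E = 71.20 GPa, ρ = 2720 kg/m³, cost = 2.700 $/kg
  alumina ceramic: E = 367.9 GPa, ρ = 3812 kg/m³, cost = 19.00 $/kg
  elm: E = 12.10 GPa, ρ = 684.4 kg/m³, cost = 0.7716 $/kg
  elm: M = 22.9 MN·m per $
  aluminum alloy: M = 9.69 MN·m per $
  stainless steel: M = 6.92 MN·m per $
  alumina ceramic: M = 5.08 MN·m per $
  borosilicate glass: M = 4.21 MN·m per $
  epoxy: M = 0.287 MN·m per $
Elm has the largest M.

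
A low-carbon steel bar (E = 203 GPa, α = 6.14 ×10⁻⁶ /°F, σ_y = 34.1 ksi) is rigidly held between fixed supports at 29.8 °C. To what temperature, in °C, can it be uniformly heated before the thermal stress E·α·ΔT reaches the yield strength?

α = 6.14×10⁻⁶/°F × 9/5 = 11.1×10⁻⁶/K.
σ_y = 34.1 ksi = 235.1 MPa.
E·α·ΔT = 235.1 MPa ⇒ ΔT = 235.1 / (203.0×10³ × 11.1×10⁻⁶) = 104.8 K.
T = 29.8 + 104.8 = 134.6 °C.

135 °C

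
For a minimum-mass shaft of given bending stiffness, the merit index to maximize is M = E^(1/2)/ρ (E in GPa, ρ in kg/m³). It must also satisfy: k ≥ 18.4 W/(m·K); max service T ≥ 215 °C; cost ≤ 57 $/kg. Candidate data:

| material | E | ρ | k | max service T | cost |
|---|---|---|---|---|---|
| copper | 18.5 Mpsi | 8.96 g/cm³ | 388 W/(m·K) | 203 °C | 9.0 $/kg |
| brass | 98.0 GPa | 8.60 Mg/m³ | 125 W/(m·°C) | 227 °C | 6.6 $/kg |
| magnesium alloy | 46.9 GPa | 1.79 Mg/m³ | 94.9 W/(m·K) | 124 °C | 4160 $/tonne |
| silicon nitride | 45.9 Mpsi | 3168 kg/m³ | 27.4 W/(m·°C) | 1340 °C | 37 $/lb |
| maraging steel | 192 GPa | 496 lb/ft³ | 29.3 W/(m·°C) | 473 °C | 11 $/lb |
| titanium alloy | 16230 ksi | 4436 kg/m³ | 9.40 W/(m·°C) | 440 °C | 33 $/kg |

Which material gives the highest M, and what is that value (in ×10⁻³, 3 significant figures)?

Screen on constraints: k ≥ 18.4 W/(m·K); max service T ≥ 215 °C; cost ≤ 57 $/kg. Survivors: brass, maraging steel.
Convert each candidate to consistent units, then evaluate M:
  brass: E = 98.00 GPa, ρ = 8600 kg/m³
  maraging steel: E = 192.0 GPa, ρ = 7945 kg/m³
  maraging steel: M = 1.74×10⁻³
  brass: M = 1.15×10⁻³
The maximum is for maraging steel.

maraging steel, M = 1.74×10⁻³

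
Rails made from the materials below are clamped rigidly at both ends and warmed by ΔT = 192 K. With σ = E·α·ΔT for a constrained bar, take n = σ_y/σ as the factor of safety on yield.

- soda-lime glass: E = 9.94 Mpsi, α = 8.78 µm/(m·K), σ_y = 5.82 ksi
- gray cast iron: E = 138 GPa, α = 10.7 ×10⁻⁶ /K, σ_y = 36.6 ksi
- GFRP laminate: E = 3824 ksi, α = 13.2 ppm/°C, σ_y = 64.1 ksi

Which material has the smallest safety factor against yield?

soda-lime glass

Converting E to GPa, α to ×10⁻⁶/K, σ_y to MPa, then σ and n for each:
  soda-lime glass: E = 68.53, α = 8.78, σ_y = 40.13 → σ = 116 MPa, n = 0.347
  gray cast iron: E = 138.0, α = 10.7, σ_y = 252.3 → σ = 284 MPa, n = 0.890
  GFRP laminate: E = 26.37, α = 13.2, σ_y = 442.0 → σ = 66.8 MPa, n = 6.61
Smallest n: soda-lime glass with n = 0.347.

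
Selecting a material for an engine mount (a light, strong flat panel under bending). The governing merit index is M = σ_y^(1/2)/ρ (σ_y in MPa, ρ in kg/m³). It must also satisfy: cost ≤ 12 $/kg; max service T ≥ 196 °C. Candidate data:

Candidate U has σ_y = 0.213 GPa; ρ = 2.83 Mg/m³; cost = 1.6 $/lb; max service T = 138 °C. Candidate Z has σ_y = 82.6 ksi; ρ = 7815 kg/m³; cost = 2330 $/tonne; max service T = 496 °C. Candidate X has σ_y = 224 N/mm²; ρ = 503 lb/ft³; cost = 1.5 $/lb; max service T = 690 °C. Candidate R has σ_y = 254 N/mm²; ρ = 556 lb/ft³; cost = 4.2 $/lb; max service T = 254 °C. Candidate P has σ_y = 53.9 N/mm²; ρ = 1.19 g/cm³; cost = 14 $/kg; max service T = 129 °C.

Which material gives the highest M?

Screen on constraints: cost ≤ 12 $/kg; max service T ≥ 196 °C. Survivors: candidate Z, candidate X, candidate R.
Convert each candidate to consistent units, then evaluate M:
  candidate Z: σ_y = 569.5 MPa, ρ = 7815 kg/m³
  candidate X: σ_y = 224.0 MPa, ρ = 8057 kg/m³
  candidate R: σ_y = 254.0 MPa, ρ = 8906 kg/m³
  candidate Z: M = 3.05×10⁻³
  candidate X: M = 1.86×10⁻³
  candidate R: M = 1.79×10⁻³
Candidate Z ranks first.

candidate Z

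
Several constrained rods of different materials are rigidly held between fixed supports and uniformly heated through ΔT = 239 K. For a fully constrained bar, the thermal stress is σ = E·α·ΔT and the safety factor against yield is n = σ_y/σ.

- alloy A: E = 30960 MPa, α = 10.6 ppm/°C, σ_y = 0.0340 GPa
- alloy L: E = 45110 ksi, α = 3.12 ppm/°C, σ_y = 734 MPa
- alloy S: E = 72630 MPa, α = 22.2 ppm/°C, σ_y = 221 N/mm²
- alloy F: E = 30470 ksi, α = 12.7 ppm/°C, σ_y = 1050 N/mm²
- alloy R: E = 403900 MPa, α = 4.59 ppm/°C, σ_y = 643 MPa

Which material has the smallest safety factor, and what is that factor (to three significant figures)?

alloy A, n = 0.433

With everything in SI (GPa, ×10⁻⁶/K, MPa):
  alloy A: E = 30.96, α = 10.6, σ_y = 34.00 → σ = 78.4 MPa, n = 0.433
  alloy L: E = 311.0, α = 3.12, σ_y = 734.0 → σ = 232 MPa, n = 3.16
  alloy S: E = 72.63, α = 22.2, σ_y = 221.0 → σ = 385 MPa, n = 0.573
  alloy F: E = 210.1, α = 12.7, σ_y = 1050 → σ = 638 MPa, n = 1.65
  alloy R: E = 403.9, α = 4.59, σ_y = 643.0 → σ = 443 MPa, n = 1.45
Alloy A has the lowest safety factor, n = 0.433.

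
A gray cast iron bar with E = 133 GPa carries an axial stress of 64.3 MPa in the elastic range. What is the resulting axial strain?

4.83×10⁻⁴

ε = σ/E = 64.3 / 133000 = 4.83×10⁻⁴.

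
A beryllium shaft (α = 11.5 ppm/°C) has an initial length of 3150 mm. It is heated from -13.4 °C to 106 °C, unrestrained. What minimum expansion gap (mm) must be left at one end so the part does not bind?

ΔT = 106 − (-13.4) = 119.4 K.
ΔL = α·L₀·ΔT = 11.5×10⁻⁶ × 3150 mm × 119.4 K = 4.33 mm.

4.33 mm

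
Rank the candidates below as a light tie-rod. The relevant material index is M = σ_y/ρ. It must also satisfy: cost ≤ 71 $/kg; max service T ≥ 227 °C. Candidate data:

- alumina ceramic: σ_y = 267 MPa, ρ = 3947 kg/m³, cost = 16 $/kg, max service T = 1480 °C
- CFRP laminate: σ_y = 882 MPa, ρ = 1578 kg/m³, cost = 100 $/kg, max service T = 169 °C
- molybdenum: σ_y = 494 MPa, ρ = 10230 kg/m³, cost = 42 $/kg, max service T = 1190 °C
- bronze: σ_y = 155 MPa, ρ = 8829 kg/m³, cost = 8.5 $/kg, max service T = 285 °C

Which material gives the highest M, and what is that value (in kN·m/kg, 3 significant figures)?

Screen on constraints: cost ≤ 71 $/kg; max service T ≥ 227 °C. Survivors: alumina ceramic, molybdenum, bronze.
Computing M directly (units already consistent):
  alumina ceramic: M = 67.6 kN·m/kg
  molybdenum: M = 48.3 kN·m/kg
  bronze: M = 17.6 kN·m/kg
Highest index: alumina ceramic.

alumina ceramic, M = 67.6 kN·m/kg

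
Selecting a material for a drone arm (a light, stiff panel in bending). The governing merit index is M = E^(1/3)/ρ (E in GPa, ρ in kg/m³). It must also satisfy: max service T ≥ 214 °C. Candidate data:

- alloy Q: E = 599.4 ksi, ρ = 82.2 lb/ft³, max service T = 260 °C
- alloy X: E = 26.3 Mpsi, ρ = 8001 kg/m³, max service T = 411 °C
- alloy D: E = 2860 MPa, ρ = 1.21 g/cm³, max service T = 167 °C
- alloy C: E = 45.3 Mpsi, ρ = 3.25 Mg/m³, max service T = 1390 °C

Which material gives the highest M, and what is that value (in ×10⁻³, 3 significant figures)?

Screen on constraints: max service T ≥ 214 °C. Survivors: alloy Q, alloy X, alloy C.
Putting every candidate on a common basis:
  alloy Q: E = 4.133 GPa, ρ = 1317 kg/m³
  alloy X: E = 181.3 GPa, ρ = 8001 kg/m³
  alloy C: E = 312.3 GPa, ρ = 3250 kg/m³
  alloy C: M = 2.09×10⁻³
  alloy Q: M = 1.22×10⁻³
  alloy X: M = 0.707×10⁻³
Alloy C ranks first.

alloy C, M = 2.09×10⁻³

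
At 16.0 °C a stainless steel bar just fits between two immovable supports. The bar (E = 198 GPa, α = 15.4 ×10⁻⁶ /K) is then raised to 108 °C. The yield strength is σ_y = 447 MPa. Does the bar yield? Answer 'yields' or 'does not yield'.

does not yield

ΔT = 92.00 K. Constrained thermal stress σ = E·α·ΔT = 198.0×10³ MPa × 15.4×10⁻⁶ × 92.00 = 281 MPa (compressive).
Compare to σ_y = 447 MPa: σ < σ_y, so it does not yield.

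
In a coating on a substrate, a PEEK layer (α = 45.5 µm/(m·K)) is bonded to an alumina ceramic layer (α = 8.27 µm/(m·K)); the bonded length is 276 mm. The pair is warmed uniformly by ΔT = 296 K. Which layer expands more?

α(PEEK) = 45.5×10⁻⁶/K vs α(alumina ceramic) = 8.27×10⁻⁶/K.
Higher α expands more for the same ΔT: PEEK.

PEEK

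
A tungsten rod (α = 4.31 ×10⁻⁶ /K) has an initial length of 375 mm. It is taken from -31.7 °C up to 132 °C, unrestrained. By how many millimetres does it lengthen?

0.265 mm

ΔT = 132 − (-31.7) = 163.7 K.
ΔL = α·L₀·ΔT = 4.31×10⁻⁶ × 375 mm × 163.7 K = 0.265 mm.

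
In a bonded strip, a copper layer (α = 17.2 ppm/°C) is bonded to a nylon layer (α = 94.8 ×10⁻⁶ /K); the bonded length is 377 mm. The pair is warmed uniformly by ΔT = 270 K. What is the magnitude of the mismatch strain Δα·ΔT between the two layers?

0.0210

Δα = |17.2 − 94.8|×10⁻⁶/K = 77.6×10⁻⁶/K.
Mismatch strain = Δα·ΔT = 77.6×10⁻⁶ × 270.0 = 0.0210.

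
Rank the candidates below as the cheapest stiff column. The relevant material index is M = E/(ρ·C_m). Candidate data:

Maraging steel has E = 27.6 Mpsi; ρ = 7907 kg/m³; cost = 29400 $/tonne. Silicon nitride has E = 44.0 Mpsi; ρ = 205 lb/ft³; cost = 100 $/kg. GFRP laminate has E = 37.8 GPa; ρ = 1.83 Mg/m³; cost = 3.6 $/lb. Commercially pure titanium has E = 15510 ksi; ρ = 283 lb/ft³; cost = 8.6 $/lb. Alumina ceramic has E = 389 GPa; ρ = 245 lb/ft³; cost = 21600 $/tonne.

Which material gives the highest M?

alumina ceramic

After converting to SI:
  maraging steel: E = 190.3 GPa, ρ = 7907 kg/m³, cost = 29.40 $/kg
  silicon nitride: E = 303.4 GPa, ρ = 3284 kg/m³, cost = 100.0 $/kg
  GFRP laminate: E = 37.80 GPa, ρ = 1830 kg/m³, cost = 7.937 $/kg
  commercially pure titanium: E = 106.9 GPa, ρ = 4533 kg/m³, cost = 18.96 $/kg
  alumina ceramic: E = 389.0 GPa, ρ = 3925 kg/m³, cost = 21.60 $/kg
  alumina ceramic: M = 4.59 MN·m per $
  GFRP laminate: M = 2.60 MN·m per $
  commercially pure titanium: M = 1.24 MN·m per $
  silicon nitride: M = 0.924 MN·m per $
  maraging steel: M = 0.819 MN·m per $
Highest index: alumina ceramic.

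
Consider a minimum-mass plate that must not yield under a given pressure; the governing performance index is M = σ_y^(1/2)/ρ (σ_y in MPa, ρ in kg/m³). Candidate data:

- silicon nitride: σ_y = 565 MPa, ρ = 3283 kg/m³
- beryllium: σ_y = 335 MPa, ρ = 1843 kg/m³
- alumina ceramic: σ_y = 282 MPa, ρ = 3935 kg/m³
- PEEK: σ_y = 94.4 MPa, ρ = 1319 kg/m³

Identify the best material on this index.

beryllium

Evaluate M for each candidate:
  beryllium: M = 9.93×10⁻³
  PEEK: M = 7.37×10⁻³
  silicon nitride: M = 7.24×10⁻³
  alumina ceramic: M = 4.27×10⁻³
Beryllium ranks first.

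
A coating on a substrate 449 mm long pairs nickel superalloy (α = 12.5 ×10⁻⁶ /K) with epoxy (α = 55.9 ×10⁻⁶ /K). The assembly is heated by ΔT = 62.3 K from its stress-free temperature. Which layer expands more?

epoxy

α(nickel superalloy) = 12.5×10⁻⁶/K vs α(epoxy) = 55.9×10⁻⁶/K.
Higher α expands more for the same ΔT: epoxy.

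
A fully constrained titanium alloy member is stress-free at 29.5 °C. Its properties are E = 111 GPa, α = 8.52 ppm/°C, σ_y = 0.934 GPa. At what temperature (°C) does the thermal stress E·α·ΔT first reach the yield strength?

1020 °C

σ_y = 0.934 GPa = 934.0 MPa.
E·α·ΔT = 934.0 MPa ⇒ ΔT = 934.0 / (111.0×10³ × 8.52×10⁻⁶) = 987.6 K.
T = 29.5 + 987.6 = 1017 °C.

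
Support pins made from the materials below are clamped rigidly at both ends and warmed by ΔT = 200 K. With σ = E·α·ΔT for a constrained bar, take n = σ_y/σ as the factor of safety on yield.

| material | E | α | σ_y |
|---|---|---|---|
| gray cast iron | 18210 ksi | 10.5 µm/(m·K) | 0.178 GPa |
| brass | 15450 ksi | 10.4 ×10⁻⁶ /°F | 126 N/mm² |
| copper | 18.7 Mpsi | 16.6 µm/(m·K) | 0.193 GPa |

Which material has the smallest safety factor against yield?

Converting E to GPa, α to ×10⁻⁶/K, σ_y to MPa, then σ and n for each:
  gray cast iron: E = 125.6, α = 10.5, σ_y = 178.0 → σ = 264 MPa, n = 0.675
  brass: E = 106.5, α = 18.7, σ_y = 126.0 → σ = 399 MPa, n = 0.316
  copper: E = 128.9, α = 16.6, σ_y = 193.0 → σ = 428 MPa, n = 0.451
Brass has the lowest safety factor, n = 0.316.

brass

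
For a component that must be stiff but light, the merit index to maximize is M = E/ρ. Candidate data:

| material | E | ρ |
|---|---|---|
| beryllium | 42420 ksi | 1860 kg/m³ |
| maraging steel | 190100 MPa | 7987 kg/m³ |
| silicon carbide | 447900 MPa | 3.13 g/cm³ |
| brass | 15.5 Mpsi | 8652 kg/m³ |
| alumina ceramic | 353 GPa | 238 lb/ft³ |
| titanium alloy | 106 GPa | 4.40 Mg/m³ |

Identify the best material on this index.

beryllium

Normalizing units and computing the index:
  beryllium: E = 292.5 GPa, ρ = 1860 kg/m³
  maraging steel: E = 190.1 GPa, ρ = 7987 kg/m³
  silicon carbide: E = 447.9 GPa, ρ = 3130 kg/m³
  brass: E = 106.9 GPa, ρ = 8652 kg/m³
  alumina ceramic: E = 353.0 GPa, ρ = 3812 kg/m³
  titanium alloy: E = 106.0 GPa, ρ = 4400 kg/m³
  beryllium: M = 157 MN·m/kg
  silicon carbide: M = 143 MN·m/kg
  alumina ceramic: M = 92.6 MN·m/kg
  titanium alloy: M = 24.1 MN·m/kg
  maraging steel: M = 23.8 MN·m/kg
  brass: M = 12.4 MN·m/kg
Highest index: beryllium.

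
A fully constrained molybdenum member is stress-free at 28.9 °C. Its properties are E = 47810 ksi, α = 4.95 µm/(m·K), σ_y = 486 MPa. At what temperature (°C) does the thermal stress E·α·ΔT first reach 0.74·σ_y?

E = 47810 ksi = 329.6 GPa.
E·α·ΔT = 359.6 MPa ⇒ ΔT = 359.6 / (329.6×10³ × 4.95×10⁻⁶) = 220.4 K.
T = 28.9 + 220.4 = 249.3 °C.

249 °C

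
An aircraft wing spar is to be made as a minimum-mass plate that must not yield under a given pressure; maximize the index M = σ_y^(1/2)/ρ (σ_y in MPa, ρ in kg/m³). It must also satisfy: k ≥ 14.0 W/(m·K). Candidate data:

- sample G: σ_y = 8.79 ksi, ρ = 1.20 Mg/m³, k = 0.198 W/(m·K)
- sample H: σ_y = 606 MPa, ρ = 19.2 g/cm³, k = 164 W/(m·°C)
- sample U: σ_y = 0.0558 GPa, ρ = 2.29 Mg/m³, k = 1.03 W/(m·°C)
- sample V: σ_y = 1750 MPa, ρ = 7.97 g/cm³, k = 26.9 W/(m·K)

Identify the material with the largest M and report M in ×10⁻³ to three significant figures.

Screen on constraints: k ≥ 14.0 W/(m·K). Survivors: sample H, sample V.
In SI units:
  sample H: σ_y = 606.0 MPa, ρ = 19200 kg/m³
  sample V: σ_y = 1750 MPa, ρ = 7970 kg/m³
  sample V: M = 5.25×10⁻³
  sample H: M = 1.28×10⁻³
The maximum is for sample V.

sample V, M = 5.25×10⁻³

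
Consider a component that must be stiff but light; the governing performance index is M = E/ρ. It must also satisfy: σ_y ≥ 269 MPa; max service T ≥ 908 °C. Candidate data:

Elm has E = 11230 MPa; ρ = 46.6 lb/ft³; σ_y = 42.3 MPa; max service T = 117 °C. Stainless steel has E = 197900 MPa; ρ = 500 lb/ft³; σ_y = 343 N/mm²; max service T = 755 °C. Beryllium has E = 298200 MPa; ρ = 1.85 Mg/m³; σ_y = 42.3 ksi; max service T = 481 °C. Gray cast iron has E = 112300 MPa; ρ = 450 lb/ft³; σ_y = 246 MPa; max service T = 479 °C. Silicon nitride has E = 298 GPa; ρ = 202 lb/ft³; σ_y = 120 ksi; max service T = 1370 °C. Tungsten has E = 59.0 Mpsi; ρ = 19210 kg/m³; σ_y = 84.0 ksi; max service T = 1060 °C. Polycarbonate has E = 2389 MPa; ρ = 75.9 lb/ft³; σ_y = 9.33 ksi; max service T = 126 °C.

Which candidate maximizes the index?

Screen on constraints: σ_y ≥ 269 MPa; max service T ≥ 908 °C. Survivors: silicon nitride, tungsten.
In SI units:
  silicon nitride: E = 298.0 GPa, ρ = 3236 kg/m³
  tungsten: E = 406.8 GPa, ρ = 19210 kg/m³
  silicon nitride: M = 92.1 MN·m/kg
  tungsten: M = 21.2 MN·m/kg
Highest index: silicon nitride.

silicon nitride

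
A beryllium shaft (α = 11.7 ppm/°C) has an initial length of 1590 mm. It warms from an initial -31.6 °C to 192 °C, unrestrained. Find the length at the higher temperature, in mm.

ΔT = 192 − (-31.6) = 223.6 K.
ΔL = α·L₀·ΔT = 11.7×10⁻⁶ × 1590 mm × 223.6 K = 4.16 mm.
L = L₀ + ΔL = 1590 + 4.16 = 1594.2 mm.

1594.2 mm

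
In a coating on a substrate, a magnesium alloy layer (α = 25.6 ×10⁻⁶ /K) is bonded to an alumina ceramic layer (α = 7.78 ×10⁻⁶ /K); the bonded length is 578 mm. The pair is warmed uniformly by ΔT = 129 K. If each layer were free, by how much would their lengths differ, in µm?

1330 µm

Δα = |25.6 − 7.78|×10⁻⁶/K = 17.8×10⁻⁶/K.
ΔL_mismatch = Δα·L·ΔT = 17.8×10⁻⁶ × 578.0 mm × 129.0 K = 1330 µm.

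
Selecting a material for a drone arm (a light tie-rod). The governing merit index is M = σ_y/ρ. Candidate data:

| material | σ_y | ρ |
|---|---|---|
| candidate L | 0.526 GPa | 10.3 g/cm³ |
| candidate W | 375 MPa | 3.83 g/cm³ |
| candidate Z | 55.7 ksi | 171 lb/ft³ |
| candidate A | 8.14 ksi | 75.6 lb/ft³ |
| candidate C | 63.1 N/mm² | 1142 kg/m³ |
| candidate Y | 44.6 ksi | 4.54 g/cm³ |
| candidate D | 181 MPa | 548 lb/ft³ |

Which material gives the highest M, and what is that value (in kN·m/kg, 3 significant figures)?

candidate Z, M = 140 kN·m/kg

In SI units:
  candidate L: σ_y = 526.0 MPa, ρ = 10300 kg/m³
  candidate W: σ_y = 375.0 MPa, ρ = 3830 kg/m³
  candidate Z: σ_y = 384.0 MPa, ρ = 2739 kg/m³
  candidate A: σ_y = 56.12 MPa, ρ = 1211 kg/m³
  candidate C: σ_y = 63.10 MPa, ρ = 1142 kg/m³
  candidate Y: σ_y = 307.5 MPa, ρ = 4540 kg/m³
  candidate D: σ_y = 181.0 MPa, ρ = 8778 kg/m³
  candidate Z: M = 140 kN·m/kg
  candidate W: M = 97.9 kN·m/kg
  candidate Y: M = 67.7 kN·m/kg
  candidate C: M = 55.3 kN·m/kg
  candidate L: M = 51.1 kN·m/kg
  candidate A: M = 46.3 kN·m/kg
  candidate D: M = 20.6 kN·m/kg
Candidate Z has the largest M.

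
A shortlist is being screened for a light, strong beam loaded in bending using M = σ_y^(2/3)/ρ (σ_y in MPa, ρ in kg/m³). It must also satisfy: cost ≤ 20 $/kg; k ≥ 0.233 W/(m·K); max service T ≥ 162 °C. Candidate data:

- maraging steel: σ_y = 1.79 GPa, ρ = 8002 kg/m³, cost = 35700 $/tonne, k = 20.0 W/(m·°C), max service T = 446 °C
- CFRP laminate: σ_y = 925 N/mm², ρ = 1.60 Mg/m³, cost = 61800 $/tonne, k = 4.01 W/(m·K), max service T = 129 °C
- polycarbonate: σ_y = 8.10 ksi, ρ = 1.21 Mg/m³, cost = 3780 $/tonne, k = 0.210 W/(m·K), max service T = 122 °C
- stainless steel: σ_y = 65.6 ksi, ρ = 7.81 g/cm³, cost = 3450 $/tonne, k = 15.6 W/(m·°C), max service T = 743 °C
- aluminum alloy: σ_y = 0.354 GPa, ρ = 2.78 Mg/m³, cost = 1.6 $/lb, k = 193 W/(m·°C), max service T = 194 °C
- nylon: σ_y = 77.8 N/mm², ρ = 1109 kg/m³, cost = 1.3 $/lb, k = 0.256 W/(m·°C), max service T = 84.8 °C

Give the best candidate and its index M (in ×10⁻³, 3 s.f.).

Screen on constraints: cost ≤ 20 $/kg; k ≥ 0.233 W/(m·K); max service T ≥ 162 °C. Survivors: stainless steel, aluminum alloy.
In SI units:
  stainless steel: σ_y = 452.3 MPa, ρ = 7810 kg/m³
  aluminum alloy: σ_y = 354.0 MPa, ρ = 2780 kg/m³
  aluminum alloy: M = 18.0×10⁻³
  stainless steel: M = 7.54×10⁻³
Highest index: aluminum alloy.

aluminum alloy, M = 18.0×10⁻³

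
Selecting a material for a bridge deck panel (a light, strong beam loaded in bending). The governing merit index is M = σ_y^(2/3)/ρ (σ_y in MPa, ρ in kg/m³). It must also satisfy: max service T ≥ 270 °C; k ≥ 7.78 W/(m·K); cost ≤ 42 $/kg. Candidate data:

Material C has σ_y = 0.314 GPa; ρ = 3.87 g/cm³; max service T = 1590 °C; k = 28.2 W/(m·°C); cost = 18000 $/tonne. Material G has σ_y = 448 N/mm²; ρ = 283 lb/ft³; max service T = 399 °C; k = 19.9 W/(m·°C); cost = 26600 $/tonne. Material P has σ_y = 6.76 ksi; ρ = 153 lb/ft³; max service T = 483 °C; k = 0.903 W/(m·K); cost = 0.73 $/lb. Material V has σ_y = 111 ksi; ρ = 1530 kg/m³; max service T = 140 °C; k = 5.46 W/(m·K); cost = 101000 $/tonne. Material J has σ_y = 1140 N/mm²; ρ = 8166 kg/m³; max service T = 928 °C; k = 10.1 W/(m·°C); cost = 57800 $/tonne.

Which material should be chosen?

material G

Screen on constraints: max service T ≥ 270 °C; k ≥ 7.78 W/(m·K); cost ≤ 42 $/kg. Survivors: material C, material G.
Putting every candidate on a common basis:
  material C: σ_y = 314.0 MPa, ρ = 3870 kg/m³
  material G: σ_y = 448.0 MPa, ρ = 4533 kg/m³
  material G: M = 12.9×10⁻³
  material C: M = 11.9×10⁻³
Material G has the largest M.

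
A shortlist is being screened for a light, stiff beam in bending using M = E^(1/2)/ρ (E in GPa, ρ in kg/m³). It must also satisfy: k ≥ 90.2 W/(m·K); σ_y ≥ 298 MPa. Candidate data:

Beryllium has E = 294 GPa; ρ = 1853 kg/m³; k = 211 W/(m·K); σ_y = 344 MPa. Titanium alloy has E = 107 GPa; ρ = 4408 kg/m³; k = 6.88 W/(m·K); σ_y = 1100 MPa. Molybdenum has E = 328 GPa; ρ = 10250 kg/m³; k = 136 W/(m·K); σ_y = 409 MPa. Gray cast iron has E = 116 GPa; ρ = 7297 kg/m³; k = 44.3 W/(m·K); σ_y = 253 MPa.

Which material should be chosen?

beryllium

Screen on constraints: k ≥ 90.2 W/(m·K); σ_y ≥ 298 MPa. Survivors: beryllium, molybdenum.
Per-candidate index values:
  beryllium: M = 9.25×10⁻³
  molybdenum: M = 1.77×10⁻³
Beryllium ranks first.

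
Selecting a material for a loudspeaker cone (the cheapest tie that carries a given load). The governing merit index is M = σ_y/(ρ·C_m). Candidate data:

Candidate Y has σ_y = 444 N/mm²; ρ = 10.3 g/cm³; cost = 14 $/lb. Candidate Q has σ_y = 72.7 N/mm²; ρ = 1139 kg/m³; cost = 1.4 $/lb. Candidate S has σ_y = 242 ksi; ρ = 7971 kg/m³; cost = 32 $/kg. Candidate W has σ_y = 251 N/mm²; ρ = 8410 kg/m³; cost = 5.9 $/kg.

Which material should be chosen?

candidate Q

Convert each candidate to consistent units, then evaluate M:
  candidate Y: σ_y = 444.0 MPa, ρ = 10300 kg/m³, cost = 30.86 $/kg
  candidate Q: σ_y = 72.70 MPa, ρ = 1139 kg/m³, cost = 3.086 $/kg
  candidate S: σ_y = 1669 MPa, ρ = 7971 kg/m³, cost = 32.00 $/kg
  candidate W: σ_y = 251.0 MPa, ρ = 8410 kg/m³, cost = 5.900 $/kg
  candidate Q: M = 20.7 kN·m per $
  candidate S: M = 6.54 kN·m per $
  candidate W: M = 5.06 kN·m per $
  candidate Y: M = 1.40 kN·m per $
Highest index: candidate Q.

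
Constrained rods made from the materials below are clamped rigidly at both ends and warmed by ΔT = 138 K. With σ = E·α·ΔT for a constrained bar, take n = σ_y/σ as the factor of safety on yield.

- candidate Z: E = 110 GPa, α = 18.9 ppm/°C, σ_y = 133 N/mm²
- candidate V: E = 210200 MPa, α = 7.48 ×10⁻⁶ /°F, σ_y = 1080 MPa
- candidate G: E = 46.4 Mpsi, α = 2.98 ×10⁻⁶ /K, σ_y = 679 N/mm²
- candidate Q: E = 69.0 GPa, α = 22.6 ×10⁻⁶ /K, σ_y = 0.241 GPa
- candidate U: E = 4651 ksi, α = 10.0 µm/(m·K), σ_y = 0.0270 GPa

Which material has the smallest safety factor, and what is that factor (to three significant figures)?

candidate Z, n = 0.464

In consistent units (E in GPa, α in ×10⁻⁶/K, σ_y in MPa):
  candidate Z: E = 110.0, α = 18.9, σ_y = 133.0 → σ = 287 MPa, n = 0.464
  candidate V: E = 210.2, α = 13.5, σ_y = 1080 → σ = 391 MPa, n = 2.77
  candidate G: E = 319.9, α = 2.98, σ_y = 679.0 → σ = 132 MPa, n = 5.16
  candidate Q: E = 69.00, α = 22.6, σ_y = 241.0 → σ = 215 MPa, n = 1.12
  candidate U: E = 32.07, α = 10.0, σ_y = 27.00 → σ = 44.3 MPa, n = 0.610
Smallest n: candidate Z with n = 0.464.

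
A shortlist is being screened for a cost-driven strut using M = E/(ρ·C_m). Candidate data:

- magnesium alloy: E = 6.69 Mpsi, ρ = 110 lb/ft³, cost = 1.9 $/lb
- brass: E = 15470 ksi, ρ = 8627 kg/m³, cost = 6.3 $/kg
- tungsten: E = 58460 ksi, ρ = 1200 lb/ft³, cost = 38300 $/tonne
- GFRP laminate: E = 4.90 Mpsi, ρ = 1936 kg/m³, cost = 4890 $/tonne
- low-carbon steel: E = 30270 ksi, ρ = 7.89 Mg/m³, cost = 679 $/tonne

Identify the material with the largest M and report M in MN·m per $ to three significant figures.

low-carbon steel, M = 39.0 MN·m per $

Putting every candidate on a common basis:
  magnesium alloy: E = 46.13 GPa, ρ = 1762 kg/m³, cost = 4.189 $/kg
  brass: E = 106.7 GPa, ρ = 8627 kg/m³, cost = 6.300 $/kg
  tungsten: E = 403.1 GPa, ρ = 19220 kg/m³, cost = 38.30 $/kg
  GFRP laminate: E = 33.78 GPa, ρ = 1936 kg/m³, cost = 4.890 $/kg
  low-carbon steel: E = 208.7 GPa, ρ = 7890 kg/m³, cost = 0.6790 $/kg
  low-carbon steel: M = 39.0 MN·m per $
  magnesium alloy: M = 6.25 MN·m per $
  GFRP laminate: M = 3.57 MN·m per $
  brass: M = 1.96 MN·m per $
  tungsten: M = 0.547 MN·m per $
The maximum is for low-carbon steel.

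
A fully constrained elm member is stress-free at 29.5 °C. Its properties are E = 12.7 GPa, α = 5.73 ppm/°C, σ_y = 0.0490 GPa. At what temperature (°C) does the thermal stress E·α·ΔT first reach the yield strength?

703 °C

σ_y = 0.0490 GPa = 49.00 MPa.
E·α·ΔT = 49.00 MPa ⇒ ΔT = 49.00 / (12.70×10³ × 5.73×10⁻⁶) = 673.3 K.
T = 29.5 + 673.3 = 702.8 °C.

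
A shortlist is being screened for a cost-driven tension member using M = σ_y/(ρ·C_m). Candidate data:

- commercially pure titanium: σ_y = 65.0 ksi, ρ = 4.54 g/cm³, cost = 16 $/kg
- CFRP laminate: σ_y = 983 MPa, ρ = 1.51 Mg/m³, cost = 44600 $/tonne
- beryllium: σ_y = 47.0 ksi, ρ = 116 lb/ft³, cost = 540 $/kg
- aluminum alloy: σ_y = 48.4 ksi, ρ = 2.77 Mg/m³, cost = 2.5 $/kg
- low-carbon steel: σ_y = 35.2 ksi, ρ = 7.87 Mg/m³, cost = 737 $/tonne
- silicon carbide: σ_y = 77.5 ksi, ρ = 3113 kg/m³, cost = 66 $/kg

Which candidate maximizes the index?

aluminum alloy

Normalizing units and computing the index:
  commercially pure titanium: σ_y = 448.2 MPa, ρ = 4540 kg/m³, cost = 16.00 $/kg
  CFRP laminate: σ_y = 983.0 MPa, ρ = 1510 kg/m³, cost = 44.60 $/kg
  beryllium: σ_y = 324.1 MPa, ρ = 1858 kg/m³, cost = 540.0 $/kg
  aluminum alloy: σ_y = 333.7 MPa, ρ = 2770 kg/m³, cost = 2.500 $/kg
  low-carbon steel: σ_y = 242.7 MPa, ρ = 7870 kg/m³, cost = 0.7370 $/kg
  silicon carbide: σ_y = 534.3 MPa, ρ = 3113 kg/m³, cost = 66.00 $/kg
  aluminum alloy: M = 48.2 kN·m per $
  low-carbon steel: M = 41.8 kN·m per $
  CFRP laminate: M = 14.6 kN·m per $
  commercially pure titanium: M = 6.17 kN·m per $
  silicon carbide: M = 2.60 kN·m per $
  beryllium: M = 0.323 kN·m per $
Aluminum alloy has the largest M.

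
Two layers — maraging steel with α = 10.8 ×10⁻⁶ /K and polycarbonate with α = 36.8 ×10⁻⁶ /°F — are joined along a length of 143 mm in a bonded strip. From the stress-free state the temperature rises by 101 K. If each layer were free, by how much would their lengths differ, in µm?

polycarbonate: α = 36.8×10⁻⁶/°F × 9/5 = 66.2×10⁻⁶/K.
Δα = |10.8 − 66.2|×10⁻⁶/K = 55.4×10⁻⁶/K.
ΔL_mismatch = Δα·L·ΔT = 55.4×10⁻⁶ × 143.0 mm × 101.0 K = 801 µm.

801 µm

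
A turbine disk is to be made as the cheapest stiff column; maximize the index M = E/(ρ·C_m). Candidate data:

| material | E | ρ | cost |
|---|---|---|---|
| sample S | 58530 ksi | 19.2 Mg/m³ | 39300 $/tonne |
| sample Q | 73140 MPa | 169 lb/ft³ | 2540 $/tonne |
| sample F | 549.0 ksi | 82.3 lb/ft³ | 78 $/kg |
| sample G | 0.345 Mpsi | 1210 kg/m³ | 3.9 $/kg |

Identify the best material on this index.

sample Q

After converting to SI:
  sample S: E = 403.6 GPa, ρ = 19200 kg/m³, cost = 39.30 $/kg
  sample Q: E = 73.14 GPa, ρ = 2707 kg/m³, cost = 2.540 $/kg
  sample F: E = 3.785 GPa, ρ = 1318 kg/m³, cost = 78.00 $/kg
  sample G: E = 2.379 GPa, ρ = 1210 kg/m³, cost = 3.900 $/kg
  sample Q: M = 10.6 MN·m per $
  sample S: M = 0.535 MN·m per $
  sample G: M = 0.504 MN·m per $
  sample F: M = 0.0368 MN·m per $
Sample Q has the largest M.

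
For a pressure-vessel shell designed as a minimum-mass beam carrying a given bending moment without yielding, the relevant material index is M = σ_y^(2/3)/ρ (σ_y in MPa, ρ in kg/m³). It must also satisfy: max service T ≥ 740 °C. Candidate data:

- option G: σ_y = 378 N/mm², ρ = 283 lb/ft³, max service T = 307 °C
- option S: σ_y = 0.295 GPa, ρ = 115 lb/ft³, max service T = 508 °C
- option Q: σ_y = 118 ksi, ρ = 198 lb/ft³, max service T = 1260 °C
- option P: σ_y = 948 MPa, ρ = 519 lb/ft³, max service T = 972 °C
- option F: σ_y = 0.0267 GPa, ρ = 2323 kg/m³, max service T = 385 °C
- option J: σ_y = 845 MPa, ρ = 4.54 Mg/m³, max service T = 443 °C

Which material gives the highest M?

option Q

Screen on constraints: max service T ≥ 740 °C. Survivors: option Q, option P.
In SI units:
  option Q: σ_y = 813.6 MPa, ρ = 3172 kg/m³
  option P: σ_y = 948.0 MPa, ρ = 8314 kg/m³
  option Q: M = 27.5×10⁻³
  option P: M = 11.6×10⁻³
Highest index: option Q.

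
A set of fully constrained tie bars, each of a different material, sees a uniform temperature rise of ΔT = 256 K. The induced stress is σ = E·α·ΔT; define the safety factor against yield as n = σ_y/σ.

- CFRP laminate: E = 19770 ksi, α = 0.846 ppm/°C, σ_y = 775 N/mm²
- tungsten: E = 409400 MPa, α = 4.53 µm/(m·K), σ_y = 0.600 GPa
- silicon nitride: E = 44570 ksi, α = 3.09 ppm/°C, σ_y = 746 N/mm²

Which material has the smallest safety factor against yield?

tungsten

Converting E to GPa, α to ×10⁻⁶/K, σ_y to MPa, then σ and n for each:
  CFRP laminate: E = 136.3, α = 0.846, σ_y = 775.0 → σ = 29.5 MPa, n = 26.3
  tungsten: E = 409.4, α = 4.53, σ_y = 600.0 → σ = 475 MPa, n = 1.26
  silicon nitride: E = 307.3, α = 3.09, σ_y = 746.0 → σ = 243 MPa, n = 3.07
Smallest n: tungsten with n = 1.26.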